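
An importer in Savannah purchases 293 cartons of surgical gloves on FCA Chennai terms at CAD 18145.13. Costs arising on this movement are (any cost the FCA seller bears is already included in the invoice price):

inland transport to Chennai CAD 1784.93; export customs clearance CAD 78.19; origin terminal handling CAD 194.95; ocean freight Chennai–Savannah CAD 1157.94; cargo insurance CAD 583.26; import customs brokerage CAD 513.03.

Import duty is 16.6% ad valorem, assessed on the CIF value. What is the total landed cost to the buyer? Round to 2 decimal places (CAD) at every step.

Total landed cost: CAD 23927.80

FCA: the seller delivers export-cleared goods to the carrier; the buyer bears costs from that point.
Already in the invoice (seller's account under FCA): inland to port, export clearance — exclude.
CIF value = FCA price + origin terminal + freight + insurance = 18145.13 + 194.95 + 1157.94 + 583.26 = 20081.28
Import duty = 20081.28 × 16.6% = 3333.49
Buyer bears: origin terminal 194.95 + freight 1157.94 + insurance 583.26 + brokerage 513.03 + duty 3333.49 = 5782.67
Landed cost = invoice 18145.13 + 5782.67 = 23927.80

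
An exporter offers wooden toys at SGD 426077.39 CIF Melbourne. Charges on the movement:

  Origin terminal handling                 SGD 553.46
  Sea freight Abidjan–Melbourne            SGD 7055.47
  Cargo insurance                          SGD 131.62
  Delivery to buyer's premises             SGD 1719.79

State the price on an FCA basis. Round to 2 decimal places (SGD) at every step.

Not relevant to the conversion: delivery — on the buyer under both terms; not part of either seller's price.
From CIF to FCA, the seller no longer bears: origin terminal, freight, insurance.
FCA price = 426077.39 − 553.46 − 7055.47 − 131.62 = 418336.84

FCA price: SGD 418336.84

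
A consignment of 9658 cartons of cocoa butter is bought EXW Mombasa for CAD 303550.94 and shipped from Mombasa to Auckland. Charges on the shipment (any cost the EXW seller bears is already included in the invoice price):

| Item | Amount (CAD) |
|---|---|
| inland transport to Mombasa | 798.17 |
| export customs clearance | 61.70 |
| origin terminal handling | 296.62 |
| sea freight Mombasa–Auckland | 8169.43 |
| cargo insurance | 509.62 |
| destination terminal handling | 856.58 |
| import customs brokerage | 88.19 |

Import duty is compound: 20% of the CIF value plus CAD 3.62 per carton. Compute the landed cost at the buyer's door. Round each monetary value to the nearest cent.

EXW: the seller makes goods available at their premises; the buyer bears all onward costs.
CIF value = EXW price + inland to port + export clearance + origin terminal + freight + insurance = 303550.94 + 798.17 + 61.70 + 296.62 + 8169.43 + 509.62 = 313386.48
Ad valorem component: 313386.48 × 20% = 62677.30
Specific component: 9658 × 3.62 = 34961.96
Import duty = 62677.30 + 34961.96 = 97639.26
Buyer bears: inland to port 798.17 + export clearance 61.70 + origin terminal 296.62 + freight 8169.43 + insurance 509.62 + destination terminal 856.58 + brokerage 88.19 + duty 97639.26 = 108419.57
Landed cost = invoice 303550.94 + 108419.57 = 411970.51

Total landed cost: CAD 411970.51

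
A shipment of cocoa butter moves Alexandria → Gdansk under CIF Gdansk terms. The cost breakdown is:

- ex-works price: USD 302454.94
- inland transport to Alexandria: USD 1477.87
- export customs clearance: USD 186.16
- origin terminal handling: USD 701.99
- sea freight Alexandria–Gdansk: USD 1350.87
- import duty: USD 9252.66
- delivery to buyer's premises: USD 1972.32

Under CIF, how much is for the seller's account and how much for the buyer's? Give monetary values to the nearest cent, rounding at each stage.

Seller: USD 306171.83; buyer: USD 11224.98

CIF: the seller pays costs through ocean freight and marine insurance to the destination port.
Seller's account: goods 302454.94 + inland to port 1477.87 + export clearance 186.16 + origin terminal 701.99 + freight 1350.87 = 306171.83
Buyer's account: duty 9252.66 + delivery 1972.32 = 11224.98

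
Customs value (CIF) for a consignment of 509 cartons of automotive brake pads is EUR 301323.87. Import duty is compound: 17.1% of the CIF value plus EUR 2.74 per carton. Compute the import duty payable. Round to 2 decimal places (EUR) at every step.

Import duty: EUR 52921.04

Ad valorem component: 301323.87 × 17.1% = 51526.38
Specific component: 509 × 2.74 = 1394.66
Import duty = 51526.38 + 1394.66 = 52921.04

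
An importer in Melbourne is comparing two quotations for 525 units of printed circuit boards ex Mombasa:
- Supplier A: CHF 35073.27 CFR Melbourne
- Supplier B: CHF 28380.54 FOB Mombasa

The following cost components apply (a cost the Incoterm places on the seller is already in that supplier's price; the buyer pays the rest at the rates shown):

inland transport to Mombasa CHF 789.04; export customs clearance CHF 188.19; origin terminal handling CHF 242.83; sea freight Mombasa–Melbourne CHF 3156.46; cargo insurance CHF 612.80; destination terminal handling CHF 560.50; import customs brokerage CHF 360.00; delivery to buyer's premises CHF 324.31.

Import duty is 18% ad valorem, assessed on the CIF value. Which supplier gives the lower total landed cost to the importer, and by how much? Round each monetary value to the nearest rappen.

Supplier B is cheaper by CHF 4172.80

Supplier A (CFR):
CIF value = CFR price + insurance = 35073.27 + 612.80 = 35686.07
Import duty = 35686.07 × 18% = 6423.49
Buyer bears (A): 612.80 + 560.50 + 360.00 + 324.31 = 1857.61
Landed cost (A) = invoice 35073.27 + 1857.61 + duty 6423.49 = 43354.37
Supplier B (FOB):
CIF value = FOB price + freight + insurance = 28380.54 + 3156.46 + 612.80 = 32149.80
Import duty = 32149.80 × 18% = 5786.96
Buyer bears (B): 3156.46 + 612.80 + 560.50 + 360.00 + 324.31 = 5014.07
Landed cost (B) = invoice 28380.54 + 5014.07 + duty 5786.96 = 39181.57
Difference = |43354.37 − 39181.57| = 4172.80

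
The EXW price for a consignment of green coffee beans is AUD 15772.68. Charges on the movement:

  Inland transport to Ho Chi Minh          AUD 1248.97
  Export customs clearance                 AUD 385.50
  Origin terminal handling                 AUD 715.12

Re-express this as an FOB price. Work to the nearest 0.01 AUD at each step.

From EXW to FOB, the seller additionally bears: inland to port, export clearance, origin terminal.
FOB price = 15772.68 + 1248.97 + 385.50 + 715.12 = 18122.27

FOB price: AUD 18122.27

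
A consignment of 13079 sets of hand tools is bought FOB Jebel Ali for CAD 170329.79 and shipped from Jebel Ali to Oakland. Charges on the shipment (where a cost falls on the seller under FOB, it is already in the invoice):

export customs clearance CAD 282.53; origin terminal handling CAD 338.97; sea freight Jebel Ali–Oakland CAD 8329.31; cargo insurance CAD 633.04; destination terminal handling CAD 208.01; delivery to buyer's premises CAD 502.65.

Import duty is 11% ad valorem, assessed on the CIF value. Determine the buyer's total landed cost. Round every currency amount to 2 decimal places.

FOB: the seller bears costs until goods are on board at the origin port; the buyer bears freight, insurance and all costs thereafter.
Already in the invoice (seller's account under FOB): export clearance, origin terminal — exclude.
CIF value = FOB price + freight + insurance = 170329.79 + 8329.31 + 633.04 = 179292.14
Import duty = 179292.14 × 11% = 19722.14
Buyer bears: freight 8329.31 + insurance 633.04 + destination terminal 208.01 + delivery 502.65 + duty 19722.14 = 29395.15
Landed cost = invoice 170329.79 + 29395.15 = 199724.94

Total landed cost: CAD 199724.94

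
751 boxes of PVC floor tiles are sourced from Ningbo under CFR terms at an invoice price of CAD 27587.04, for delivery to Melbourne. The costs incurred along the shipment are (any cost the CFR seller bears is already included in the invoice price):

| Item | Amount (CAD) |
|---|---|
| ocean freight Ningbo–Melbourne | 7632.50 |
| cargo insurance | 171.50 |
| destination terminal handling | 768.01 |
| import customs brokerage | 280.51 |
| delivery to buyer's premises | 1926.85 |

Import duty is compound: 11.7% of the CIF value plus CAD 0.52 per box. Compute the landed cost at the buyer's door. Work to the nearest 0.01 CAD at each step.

Total landed cost: CAD 34372.18

CFR: the seller pays costs through ocean freight to the destination port, but not insurance.
Already in the invoice (seller's account under CFR): freight — exclude.
CIF value = CFR price + insurance = 27587.04 + 171.50 = 27758.54
Ad valorem component: 27758.54 × 11.7% = 3247.75
Specific component: 751 × 0.52 = 390.52
Import duty = 3247.75 + 390.52 = 3638.27
Buyer bears: insurance 171.50 + destination terminal 768.01 + brokerage 280.51 + delivery 1926.85 + duty 3638.27 = 6785.14
Landed cost = invoice 27587.04 + 6785.14 = 34372.18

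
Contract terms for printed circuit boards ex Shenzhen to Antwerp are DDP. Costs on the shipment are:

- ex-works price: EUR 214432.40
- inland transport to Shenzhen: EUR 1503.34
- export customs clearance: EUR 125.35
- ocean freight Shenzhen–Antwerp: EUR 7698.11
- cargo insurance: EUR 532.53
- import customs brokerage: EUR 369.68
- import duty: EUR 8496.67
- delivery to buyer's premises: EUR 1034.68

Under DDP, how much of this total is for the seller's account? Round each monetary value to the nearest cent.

DDP: the seller bears all costs including import duty.
Seller's account: goods 214432.40 + inland to port 1503.34 + export clearance 125.35 + freight 7698.11 + insurance 532.53 + brokerage 369.68 + duty 8496.67 + delivery 1034.68 = 234192.76
Buyer's account: 0.00

Seller's account: EUR 234192.76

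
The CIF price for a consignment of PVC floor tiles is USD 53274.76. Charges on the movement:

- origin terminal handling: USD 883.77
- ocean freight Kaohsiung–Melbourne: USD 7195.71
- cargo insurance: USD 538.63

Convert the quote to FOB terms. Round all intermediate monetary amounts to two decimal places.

FOB price: USD 45540.42

Not relevant to the conversion: origin terminal — on the seller under both CIF and FOB; already in the CIF price and stays in the FOB price.
From CIF to FOB, the seller no longer bears: freight, insurance.
FOB price = 53274.76 − 7195.71 − 538.63 = 45540.42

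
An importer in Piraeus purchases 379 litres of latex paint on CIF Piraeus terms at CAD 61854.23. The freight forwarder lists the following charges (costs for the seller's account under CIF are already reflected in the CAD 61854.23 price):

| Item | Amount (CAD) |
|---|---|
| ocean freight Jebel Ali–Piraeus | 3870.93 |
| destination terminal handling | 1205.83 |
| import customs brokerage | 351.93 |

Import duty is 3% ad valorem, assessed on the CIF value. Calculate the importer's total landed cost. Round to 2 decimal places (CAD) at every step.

CIF: the seller pays costs through ocean freight and marine insurance to the destination port.
Already in the invoice (seller's account under CIF): freight — exclude.
The CIF price already equals the CIF value: 61854.23
Import duty = 61854.23 × 3% = 1855.63
Buyer bears: destination terminal 1205.83 + brokerage 351.93 + duty 1855.63 = 3413.39
Landed cost = invoice 61854.23 + 3413.39 = 65267.62

Total landed cost: CAD 65267.62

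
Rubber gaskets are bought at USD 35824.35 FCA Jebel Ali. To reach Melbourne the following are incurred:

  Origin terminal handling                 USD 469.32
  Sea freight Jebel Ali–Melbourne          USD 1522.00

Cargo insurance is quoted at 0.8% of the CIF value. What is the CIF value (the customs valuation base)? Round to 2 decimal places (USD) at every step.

Let C be the CIF value. C = FCA price + pre-shipment costs + freight + 0.8% × C
C − 0.8% × C = 35824.35 + 469.32 + 1522.00
0.992 × C = 37815.67
C = 37815.67 / 0.992 = 38120.64
Insurance premium = 0.8% × 38120.64 = 304.97

CIF value: USD 38120.64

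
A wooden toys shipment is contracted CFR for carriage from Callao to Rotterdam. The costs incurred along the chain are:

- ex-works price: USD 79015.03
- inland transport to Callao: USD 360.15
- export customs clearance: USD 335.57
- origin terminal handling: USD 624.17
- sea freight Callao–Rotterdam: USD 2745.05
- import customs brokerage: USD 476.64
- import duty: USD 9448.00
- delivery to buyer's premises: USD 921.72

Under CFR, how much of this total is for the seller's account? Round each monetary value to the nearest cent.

CFR: the seller pays costs through ocean freight to the destination port, but not insurance.
Seller's account: goods 79015.03 + inland to port 360.15 + export clearance 335.57 + origin terminal 624.17 + freight 2745.05 = 83079.97
Buyer's account: brokerage 476.64 + duty 9448.00 + delivery 921.72 = 10846.36

Seller's account: USD 83079.97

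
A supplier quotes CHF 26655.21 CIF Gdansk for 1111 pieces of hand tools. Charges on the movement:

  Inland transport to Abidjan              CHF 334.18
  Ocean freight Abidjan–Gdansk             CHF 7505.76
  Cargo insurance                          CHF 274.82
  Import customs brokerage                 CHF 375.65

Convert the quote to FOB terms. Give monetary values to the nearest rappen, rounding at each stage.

Not relevant to the conversion: inland to port — on the seller under both CIF and FOB; already in the CIF price and stays in the FOB price. brokerage — on the buyer under both terms; not part of either seller's price.
From CIF to FOB, the seller no longer bears: freight, insurance.
FOB price = 26655.21 − 7505.76 − 274.82 = 18874.63

FOB price: CHF 18874.63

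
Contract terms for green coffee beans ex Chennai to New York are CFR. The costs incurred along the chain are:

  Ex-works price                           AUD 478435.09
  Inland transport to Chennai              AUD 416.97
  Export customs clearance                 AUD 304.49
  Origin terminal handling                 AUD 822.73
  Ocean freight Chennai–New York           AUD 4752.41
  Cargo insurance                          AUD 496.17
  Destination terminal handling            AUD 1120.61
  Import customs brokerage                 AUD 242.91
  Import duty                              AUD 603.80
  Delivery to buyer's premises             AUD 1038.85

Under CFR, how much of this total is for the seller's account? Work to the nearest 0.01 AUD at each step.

Seller's account: AUD 484731.69

CFR: the seller pays costs through ocean freight to the destination port, but not insurance.
Seller's account: goods 478435.09 + inland to port 416.97 + export clearance 304.49 + origin terminal 822.73 + freight 4752.41 = 484731.69
Buyer's account: insurance 496.17 + destination terminal 1120.61 + brokerage 242.91 + duty 603.80 + delivery 1038.85 = 3502.34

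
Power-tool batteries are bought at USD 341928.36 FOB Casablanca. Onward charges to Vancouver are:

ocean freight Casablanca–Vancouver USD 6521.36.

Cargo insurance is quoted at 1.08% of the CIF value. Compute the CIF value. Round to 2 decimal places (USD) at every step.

CIF value: USD 352254.06

Let C be the CIF value. C = FOB price + freight + 1.08% × C
C − 1.08% × C = 341928.36 + 6521.36
0.9892 × C = 348449.72
C = 348449.72 / 0.9892 = 352254.06
Insurance premium = 1.08% × 352254.06 = 3804.34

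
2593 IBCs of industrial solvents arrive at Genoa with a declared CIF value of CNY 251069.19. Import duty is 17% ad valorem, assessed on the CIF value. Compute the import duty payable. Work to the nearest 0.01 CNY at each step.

Import duty: CNY 42681.76

Import duty = 251069.19 × 17% = 42681.76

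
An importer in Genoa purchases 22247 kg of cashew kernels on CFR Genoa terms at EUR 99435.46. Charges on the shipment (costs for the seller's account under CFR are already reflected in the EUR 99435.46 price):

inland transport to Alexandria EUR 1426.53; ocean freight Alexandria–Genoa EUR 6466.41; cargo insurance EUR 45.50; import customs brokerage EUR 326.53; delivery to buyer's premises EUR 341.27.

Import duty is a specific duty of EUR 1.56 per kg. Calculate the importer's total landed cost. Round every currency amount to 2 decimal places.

CFR: the seller pays costs through ocean freight to the destination port, but not insurance.
Already in the invoice (seller's account under CFR): inland to port, freight — exclude.
CIF value = CFR price + insurance = 99435.46 + 45.50 = 99480.96
Import duty = 22247 × 1.56 = 34705.32
Buyer bears: insurance 45.50 + brokerage 326.53 + delivery 341.27 + duty 34705.32 = 35418.62
Landed cost = invoice 99435.46 + 35418.62 = 134854.08

Total landed cost: EUR 134854.08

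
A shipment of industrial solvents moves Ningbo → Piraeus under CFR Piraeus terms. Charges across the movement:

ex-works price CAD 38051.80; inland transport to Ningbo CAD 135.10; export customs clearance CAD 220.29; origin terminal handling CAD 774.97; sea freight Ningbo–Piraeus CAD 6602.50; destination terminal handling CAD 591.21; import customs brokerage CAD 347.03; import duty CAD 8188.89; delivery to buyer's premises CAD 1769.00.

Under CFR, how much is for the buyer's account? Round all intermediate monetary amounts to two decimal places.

CFR: the seller pays costs through ocean freight to the destination port, but not insurance.
Seller's account: goods 38051.80 + inland to port 135.10 + export clearance 220.29 + origin terminal 774.97 + freight 6602.50 = 45784.66
Buyer's account: destination terminal 591.21 + brokerage 347.03 + duty 8188.89 + delivery 1769.00 = 10896.13

Buyer's account: CAD 10896.13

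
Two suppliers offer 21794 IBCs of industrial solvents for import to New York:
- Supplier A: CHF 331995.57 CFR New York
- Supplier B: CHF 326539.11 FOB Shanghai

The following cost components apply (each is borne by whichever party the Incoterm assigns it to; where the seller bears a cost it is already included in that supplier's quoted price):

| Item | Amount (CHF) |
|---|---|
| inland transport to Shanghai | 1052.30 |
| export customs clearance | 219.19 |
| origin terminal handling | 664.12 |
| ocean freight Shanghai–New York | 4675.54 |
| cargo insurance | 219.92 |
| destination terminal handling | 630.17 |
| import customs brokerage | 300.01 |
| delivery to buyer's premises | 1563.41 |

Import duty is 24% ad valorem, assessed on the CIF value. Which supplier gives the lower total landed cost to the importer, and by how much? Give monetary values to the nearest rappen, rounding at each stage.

Supplier A (CFR):
CIF value = CFR price + insurance = 331995.57 + 219.92 = 332215.49
Import duty = 332215.49 × 24% = 79731.72
Buyer bears (A): 219.92 + 630.17 + 300.01 + 1563.41 = 2713.51
Landed cost (A) = invoice 331995.57 + 2713.51 + duty 79731.72 = 414440.80
Supplier B (FOB):
CIF value = FOB price + freight + insurance = 326539.11 + 4675.54 + 219.92 = 331434.57
Import duty = 331434.57 × 24% = 79544.30
Buyer bears (B): 4675.54 + 219.92 + 630.17 + 300.01 + 1563.41 = 7389.05
Landed cost (B) = invoice 326539.11 + 7389.05 + duty 79544.30 = 413472.46
Difference = |414440.80 − 413472.46| = 968.34

Supplier B is cheaper by CHF 968.34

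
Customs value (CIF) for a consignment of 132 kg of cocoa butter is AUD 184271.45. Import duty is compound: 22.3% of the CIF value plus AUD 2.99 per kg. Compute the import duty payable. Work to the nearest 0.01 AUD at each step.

Ad valorem component: 184271.45 × 22.3% = 41092.53
Specific component: 132 × 2.99 = 394.68
Import duty = 41092.53 + 394.68 = 41487.21

Import duty: AUD 41487.21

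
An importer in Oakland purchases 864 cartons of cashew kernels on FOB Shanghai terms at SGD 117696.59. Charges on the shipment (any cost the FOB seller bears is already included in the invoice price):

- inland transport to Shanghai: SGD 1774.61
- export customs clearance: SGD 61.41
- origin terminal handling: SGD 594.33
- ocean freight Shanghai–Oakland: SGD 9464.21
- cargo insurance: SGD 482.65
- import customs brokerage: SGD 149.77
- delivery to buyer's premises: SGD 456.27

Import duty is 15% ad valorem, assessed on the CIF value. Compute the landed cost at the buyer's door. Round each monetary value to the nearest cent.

FOB: the seller bears costs until goods are on board at the origin port; the buyer bears freight, insurance and all costs thereafter.
Already in the invoice (seller's account under FOB): inland to port, export clearance, origin terminal — exclude.
CIF value = FOB price + freight + insurance = 117696.59 + 9464.21 + 482.65 = 127643.45
Import duty = 127643.45 × 15% = 19146.52
Buyer bears: freight 9464.21 + insurance 482.65 + brokerage 149.77 + delivery 456.27 + duty 19146.52 = 29699.42
Landed cost = invoice 117696.59 + 29699.42 = 147396.01

Total landed cost: SGD 147396.01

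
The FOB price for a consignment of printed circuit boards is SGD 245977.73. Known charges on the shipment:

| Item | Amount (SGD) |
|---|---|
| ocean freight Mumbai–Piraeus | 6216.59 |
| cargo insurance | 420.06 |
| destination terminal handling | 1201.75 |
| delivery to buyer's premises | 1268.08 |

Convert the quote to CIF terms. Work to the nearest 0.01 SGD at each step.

Not relevant to the conversion: destination terminal, delivery — on the buyer under both terms; not part of either seller's price.
From FOB to CIF, the seller additionally bears: freight, insurance.
CIF price = 245977.73 + 6216.59 + 420.06 = 252614.38

CIF price: SGD 252614.38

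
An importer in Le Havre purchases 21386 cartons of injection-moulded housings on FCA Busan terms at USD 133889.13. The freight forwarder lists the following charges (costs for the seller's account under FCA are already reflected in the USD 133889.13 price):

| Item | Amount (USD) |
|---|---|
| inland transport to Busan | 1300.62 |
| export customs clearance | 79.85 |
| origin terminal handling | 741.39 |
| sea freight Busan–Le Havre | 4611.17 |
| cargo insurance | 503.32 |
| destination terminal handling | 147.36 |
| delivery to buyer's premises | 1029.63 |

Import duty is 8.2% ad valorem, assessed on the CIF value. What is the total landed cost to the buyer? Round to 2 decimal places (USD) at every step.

Total landed cost: USD 152381.09

FCA: the seller delivers export-cleared goods to the carrier; the buyer bears costs from that point.
Already in the invoice (seller's account under FCA): inland to port, export clearance — exclude.
CIF value = FCA price + origin terminal + freight + insurance = 133889.13 + 741.39 + 4611.17 + 503.32 = 139745.01
Import duty = 139745.01 × 8.2% = 11459.09
Buyer bears: origin terminal 741.39 + freight 4611.17 + insurance 503.32 + destination terminal 147.36 + delivery 1029.63 + duty 11459.09 = 18491.96
Landed cost = invoice 133889.13 + 18491.96 = 152381.09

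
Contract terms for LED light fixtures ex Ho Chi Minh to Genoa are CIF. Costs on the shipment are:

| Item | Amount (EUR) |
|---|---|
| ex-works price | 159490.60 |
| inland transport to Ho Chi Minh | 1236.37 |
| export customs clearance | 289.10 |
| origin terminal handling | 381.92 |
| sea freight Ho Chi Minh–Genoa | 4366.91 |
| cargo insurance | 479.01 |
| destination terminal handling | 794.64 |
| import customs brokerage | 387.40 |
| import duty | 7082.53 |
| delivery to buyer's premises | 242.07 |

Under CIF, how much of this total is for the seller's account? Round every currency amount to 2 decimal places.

CIF: the seller pays costs through ocean freight and marine insurance to the destination port.
Seller's account: goods 159490.60 + inland to port 1236.37 + export clearance 289.10 + origin terminal 381.92 + freight 4366.91 + insurance 479.01 = 166243.91
Buyer's account: destination terminal 794.64 + brokerage 387.40 + duty 7082.53 + delivery 242.07 = 8506.64

Seller's account: EUR 166243.91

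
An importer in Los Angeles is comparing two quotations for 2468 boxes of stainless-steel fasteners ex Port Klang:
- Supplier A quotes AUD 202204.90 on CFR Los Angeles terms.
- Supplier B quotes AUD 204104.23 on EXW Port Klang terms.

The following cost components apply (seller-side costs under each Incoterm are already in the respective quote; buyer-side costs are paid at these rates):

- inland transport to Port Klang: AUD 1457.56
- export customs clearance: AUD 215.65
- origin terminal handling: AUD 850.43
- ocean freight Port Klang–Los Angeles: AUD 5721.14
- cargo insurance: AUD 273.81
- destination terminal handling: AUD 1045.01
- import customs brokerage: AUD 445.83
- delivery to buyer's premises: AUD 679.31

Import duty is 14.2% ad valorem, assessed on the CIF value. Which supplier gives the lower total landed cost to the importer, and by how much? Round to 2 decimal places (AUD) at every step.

Supplier A (CFR):
CIF value = CFR price + insurance = 202204.90 + 273.81 = 202478.71
Import duty = 202478.71 × 14.2% = 28751.98
Buyer bears (A): 273.81 + 1045.01 + 445.83 + 679.31 = 2443.96
Landed cost (A) = invoice 202204.90 + 2443.96 + duty 28751.98 = 233400.84
Supplier B (EXW):
CIF value = EXW price + inland to port + export clearance + origin terminal + freight + insurance = 204104.23 + 1457.56 + 215.65 + 850.43 + 5721.14 + 273.81 = 212622.82
Import duty = 212622.82 × 14.2% = 30192.44
Buyer bears (B): 1457.56 + 215.65 + 850.43 + 5721.14 + 273.81 + 1045.01 + 445.83 + 679.31 = 10688.74
Landed cost (B) = invoice 204104.23 + 10688.74 + duty 30192.44 = 244985.41
Difference = |233400.84 − 244985.41| = 11584.57

Supplier A is cheaper by AUD 11584.57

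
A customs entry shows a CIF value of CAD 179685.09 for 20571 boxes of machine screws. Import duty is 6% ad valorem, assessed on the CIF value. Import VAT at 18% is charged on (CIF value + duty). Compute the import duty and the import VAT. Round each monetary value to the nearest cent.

Import duty = 179685.09 × 6% = 10781.11
VAT base = CIF + duty = 179685.09 + 10781.11 = 190466.20
Import VAT = 190466.20 × 18% = 34283.92

Import duty: CAD 10781.11; import VAT: CAD 34283.92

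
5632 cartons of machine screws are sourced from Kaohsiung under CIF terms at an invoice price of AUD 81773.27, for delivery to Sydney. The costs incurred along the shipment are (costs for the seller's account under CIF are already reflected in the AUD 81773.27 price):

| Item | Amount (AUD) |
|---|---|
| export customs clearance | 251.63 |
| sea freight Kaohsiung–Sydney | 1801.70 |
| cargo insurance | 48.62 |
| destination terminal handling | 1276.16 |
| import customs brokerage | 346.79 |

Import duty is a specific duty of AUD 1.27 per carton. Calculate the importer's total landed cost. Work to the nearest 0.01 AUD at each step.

Total landed cost: AUD 90548.86

CIF: the seller pays costs through ocean freight and marine insurance to the destination port.
Already in the invoice (seller's account under CIF): export clearance, freight, insurance — exclude.
The CIF price already equals the CIF value: 81773.27
Import duty = 5632 × 1.27 = 7152.64
Buyer bears: destination terminal 1276.16 + brokerage 346.79 + duty 7152.64 = 8775.59
Landed cost = invoice 81773.27 + 8775.59 = 90548.86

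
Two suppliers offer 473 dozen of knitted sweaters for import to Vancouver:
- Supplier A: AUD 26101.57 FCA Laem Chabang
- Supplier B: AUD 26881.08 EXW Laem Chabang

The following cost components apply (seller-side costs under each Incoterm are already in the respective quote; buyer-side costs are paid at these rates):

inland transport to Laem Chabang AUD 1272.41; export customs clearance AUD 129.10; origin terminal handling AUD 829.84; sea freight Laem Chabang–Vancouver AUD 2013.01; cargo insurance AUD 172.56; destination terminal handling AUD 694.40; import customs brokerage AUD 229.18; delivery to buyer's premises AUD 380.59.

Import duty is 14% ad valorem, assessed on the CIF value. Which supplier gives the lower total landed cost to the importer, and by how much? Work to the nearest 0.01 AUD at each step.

Supplier A is cheaper by AUD 2486.36

Supplier A (FCA):
CIF value = FCA price + origin terminal + freight + insurance = 26101.57 + 829.84 + 2013.01 + 172.56 = 29116.98
Import duty = 29116.98 × 14% = 4076.38
Buyer bears (A): 829.84 + 2013.01 + 172.56 + 694.40 + 229.18 + 380.59 = 4319.58
Landed cost (A) = invoice 26101.57 + 4319.58 + duty 4076.38 = 34497.53
Supplier B (EXW):
CIF value = EXW price + inland to port + export clearance + origin terminal + freight + insurance = 26881.08 + 1272.41 + 129.10 + 829.84 + 2013.01 + 172.56 = 31298.00
Import duty = 31298.00 × 14% = 4381.72
Buyer bears (B): 1272.41 + 129.10 + 829.84 + 2013.01 + 172.56 + 694.40 + 229.18 + 380.59 = 5721.09
Landed cost (B) = invoice 26881.08 + 5721.09 + duty 4381.72 = 36983.89
Difference = |34497.53 − 36983.89| = 2486.36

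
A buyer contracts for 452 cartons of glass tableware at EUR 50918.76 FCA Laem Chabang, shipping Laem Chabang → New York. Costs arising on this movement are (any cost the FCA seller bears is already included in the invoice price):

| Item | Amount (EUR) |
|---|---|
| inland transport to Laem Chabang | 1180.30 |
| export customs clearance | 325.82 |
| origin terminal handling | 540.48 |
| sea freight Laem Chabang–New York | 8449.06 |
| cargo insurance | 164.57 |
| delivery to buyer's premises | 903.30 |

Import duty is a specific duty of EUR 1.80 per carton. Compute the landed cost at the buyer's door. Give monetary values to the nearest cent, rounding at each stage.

Total landed cost: EUR 61789.77

FCA: the seller delivers export-cleared goods to the carrier; the buyer bears costs from that point.
Already in the invoice (seller's account under FCA): inland to port, export clearance — exclude.
CIF value = FCA price + origin terminal + freight + insurance = 50918.76 + 540.48 + 8449.06 + 164.57 = 60072.87
Import duty = 452 × 1.80 = 813.60
Buyer bears: origin terminal 540.48 + freight 8449.06 + insurance 164.57 + delivery 903.30 + duty 813.60 = 10871.01
Landed cost = invoice 50918.76 + 10871.01 = 61789.77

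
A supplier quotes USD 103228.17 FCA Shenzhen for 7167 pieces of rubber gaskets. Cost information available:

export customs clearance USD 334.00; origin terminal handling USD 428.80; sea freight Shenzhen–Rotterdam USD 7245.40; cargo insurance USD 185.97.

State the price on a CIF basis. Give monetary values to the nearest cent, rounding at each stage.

Not relevant to the conversion: export clearance — on the seller under both FCA and CIF; already in the FCA price and stays in the CIF price.
From FCA to CIF, the seller additionally bears: origin terminal, freight, insurance.
CIF price = 103228.17 + 428.80 + 7245.40 + 185.97 = 111088.34

CIF price: USD 111088.34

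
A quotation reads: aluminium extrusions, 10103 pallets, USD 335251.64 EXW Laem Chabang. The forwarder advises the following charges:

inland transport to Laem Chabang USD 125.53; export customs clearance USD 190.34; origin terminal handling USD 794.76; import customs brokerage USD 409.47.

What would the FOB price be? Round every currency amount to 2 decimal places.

Not relevant to the conversion: brokerage — on the buyer under both terms; not part of either seller's price.
From EXW to FOB, the seller additionally bears: inland to port, export clearance, origin terminal.
FOB price = 335251.64 + 125.53 + 190.34 + 794.76 = 336362.27

FOB price: USD 336362.27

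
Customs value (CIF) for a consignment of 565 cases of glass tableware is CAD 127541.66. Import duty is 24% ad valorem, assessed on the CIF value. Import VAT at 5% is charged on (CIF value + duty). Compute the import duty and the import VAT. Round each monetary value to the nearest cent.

Import duty = 127541.66 × 24% = 30610.00
VAT base = CIF + duty = 127541.66 + 30610.00 = 158151.66
Import VAT = 158151.66 × 5% = 7907.58

Import duty: CAD 30610.00; import VAT: CAD 7907.58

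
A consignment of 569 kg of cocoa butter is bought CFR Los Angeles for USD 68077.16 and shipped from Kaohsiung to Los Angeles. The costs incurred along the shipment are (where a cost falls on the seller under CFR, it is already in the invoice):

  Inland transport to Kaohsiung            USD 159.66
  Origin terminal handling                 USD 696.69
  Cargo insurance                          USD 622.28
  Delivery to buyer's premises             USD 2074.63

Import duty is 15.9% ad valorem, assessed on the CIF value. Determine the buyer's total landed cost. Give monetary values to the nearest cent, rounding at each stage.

Total landed cost: USD 81697.28

CFR: the seller pays costs through ocean freight to the destination port, but not insurance.
Already in the invoice (seller's account under CFR): inland to port, origin terminal — exclude.
CIF value = CFR price + insurance = 68077.16 + 622.28 = 68699.44
Import duty = 68699.44 × 15.9% = 10923.21
Buyer bears: insurance 622.28 + delivery 2074.63 + duty 10923.21 = 13620.12
Landed cost = invoice 68077.16 + 13620.12 = 81697.28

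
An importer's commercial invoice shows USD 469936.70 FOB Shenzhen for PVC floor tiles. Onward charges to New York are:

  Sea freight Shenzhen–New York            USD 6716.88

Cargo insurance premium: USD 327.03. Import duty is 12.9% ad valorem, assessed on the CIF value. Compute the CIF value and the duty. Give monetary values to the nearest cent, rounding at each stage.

CIF value: USD 476980.61; import duty: USD 61530.50

CIF = FOB price + freight + insurance
CIF = 469936.70 + 6716.88 + 327.03 = 476980.61
Import duty = 476980.61 × 12.9% = 61530.50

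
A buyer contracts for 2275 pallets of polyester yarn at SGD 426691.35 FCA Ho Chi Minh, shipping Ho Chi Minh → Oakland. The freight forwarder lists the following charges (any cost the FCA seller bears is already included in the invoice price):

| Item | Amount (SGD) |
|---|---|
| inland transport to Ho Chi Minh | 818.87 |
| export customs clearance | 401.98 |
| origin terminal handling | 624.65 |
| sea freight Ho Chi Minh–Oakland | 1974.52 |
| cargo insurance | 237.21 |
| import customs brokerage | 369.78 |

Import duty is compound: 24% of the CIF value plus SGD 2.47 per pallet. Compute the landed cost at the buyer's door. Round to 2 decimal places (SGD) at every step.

Total landed cost: SGD 538603.42

FCA: the seller delivers export-cleared goods to the carrier; the buyer bears costs from that point.
Already in the invoice (seller's account under FCA): inland to port, export clearance — exclude.
CIF value = FCA price + origin terminal + freight + insurance = 426691.35 + 624.65 + 1974.52 + 237.21 = 429527.73
Ad valorem component: 429527.73 × 24% = 103086.66
Specific component: 2275 × 2.47 = 5619.25
Import duty = 103086.66 + 5619.25 = 108705.91
Buyer bears: origin terminal 624.65 + freight 1974.52 + insurance 237.21 + brokerage 369.78 + duty 108705.91 = 111912.07
Landed cost = invoice 426691.35 + 111912.07 = 538603.42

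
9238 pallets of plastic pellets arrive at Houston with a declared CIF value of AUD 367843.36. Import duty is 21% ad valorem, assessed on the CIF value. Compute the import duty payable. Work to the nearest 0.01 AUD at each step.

Import duty: AUD 77247.11

Import duty = 367843.36 × 21% = 77247.11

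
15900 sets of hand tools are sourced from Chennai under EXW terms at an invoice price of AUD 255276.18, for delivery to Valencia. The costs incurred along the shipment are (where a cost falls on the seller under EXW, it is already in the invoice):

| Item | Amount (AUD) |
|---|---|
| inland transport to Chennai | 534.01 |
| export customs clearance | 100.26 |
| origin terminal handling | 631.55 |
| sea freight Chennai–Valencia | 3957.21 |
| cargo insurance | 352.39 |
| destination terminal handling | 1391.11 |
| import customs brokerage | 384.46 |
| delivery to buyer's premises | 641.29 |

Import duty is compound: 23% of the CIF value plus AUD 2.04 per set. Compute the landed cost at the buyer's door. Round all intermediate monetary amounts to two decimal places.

Total landed cost: AUD 355700.33

EXW: the seller makes goods available at their premises; the buyer bears all onward costs.
CIF value = EXW price + inland to port + export clearance + origin terminal + freight + insurance = 255276.18 + 534.01 + 100.26 + 631.55 + 3957.21 + 352.39 = 260851.60
Ad valorem component: 260851.60 × 23% = 59995.87
Specific component: 15900 × 2.04 = 32436.00
Import duty = 59995.87 + 32436.00 = 92431.87
Buyer bears: inland to port 534.01 + export clearance 100.26 + origin terminal 631.55 + freight 3957.21 + insurance 352.39 + destination terminal 1391.11 + brokerage 384.46 + delivery 641.29 + duty 92431.87 = 100424.15
Landed cost = invoice 255276.18 + 100424.15 = 355700.33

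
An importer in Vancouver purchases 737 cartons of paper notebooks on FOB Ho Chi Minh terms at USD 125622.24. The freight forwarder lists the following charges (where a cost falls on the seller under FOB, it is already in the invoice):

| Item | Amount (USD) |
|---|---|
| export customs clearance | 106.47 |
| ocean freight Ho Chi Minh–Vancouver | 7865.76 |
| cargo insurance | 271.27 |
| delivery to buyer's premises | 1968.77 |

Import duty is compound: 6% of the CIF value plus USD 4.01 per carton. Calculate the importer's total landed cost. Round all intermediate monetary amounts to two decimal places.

Total landed cost: USD 146708.97

FOB: the seller bears costs until goods are on board at the origin port; the buyer bears freight, insurance and all costs thereafter.
Already in the invoice (seller's account under FOB): export clearance — exclude.
CIF value = FOB price + freight + insurance = 125622.24 + 7865.76 + 271.27 = 133759.27
Ad valorem component: 133759.27 × 6% = 8025.56
Specific component: 737 × 4.01 = 2955.37
Import duty = 8025.56 + 2955.37 = 10980.93
Buyer bears: freight 7865.76 + insurance 271.27 + delivery 1968.77 + duty 10980.93 = 21086.73
Landed cost = invoice 125622.24 + 21086.73 = 146708.97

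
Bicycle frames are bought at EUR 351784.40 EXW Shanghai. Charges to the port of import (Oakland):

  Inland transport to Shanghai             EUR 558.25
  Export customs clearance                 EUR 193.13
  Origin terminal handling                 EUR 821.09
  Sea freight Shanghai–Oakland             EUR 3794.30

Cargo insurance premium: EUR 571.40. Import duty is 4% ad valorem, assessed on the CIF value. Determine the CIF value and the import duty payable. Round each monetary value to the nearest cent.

CIF = EXW price + pre-shipment costs + freight + insurance
CIF = 351784.40 + 558.25 + 193.13 + 821.09 + 3794.30 + 571.40 = 357722.57
Import duty = 357722.57 × 4% = 14308.90

CIF value: EUR 357722.57; import duty: EUR 14308.90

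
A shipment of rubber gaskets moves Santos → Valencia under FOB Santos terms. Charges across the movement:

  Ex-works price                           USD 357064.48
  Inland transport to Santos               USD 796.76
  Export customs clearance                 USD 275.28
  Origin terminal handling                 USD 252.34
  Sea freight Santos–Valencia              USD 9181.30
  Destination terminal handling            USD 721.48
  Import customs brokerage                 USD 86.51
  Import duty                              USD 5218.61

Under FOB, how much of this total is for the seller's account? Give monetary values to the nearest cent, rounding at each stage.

Seller's account: USD 358388.86

FOB: the seller bears costs until goods are on board at the origin port; the buyer bears freight, insurance and all costs thereafter.
Seller's account: goods 357064.48 + inland to port 796.76 + export clearance 275.28 + origin terminal 252.34 = 358388.86
Buyer's account: freight 9181.30 + destination terminal 721.48 + brokerage 86.51 + duty 5218.61 = 15207.90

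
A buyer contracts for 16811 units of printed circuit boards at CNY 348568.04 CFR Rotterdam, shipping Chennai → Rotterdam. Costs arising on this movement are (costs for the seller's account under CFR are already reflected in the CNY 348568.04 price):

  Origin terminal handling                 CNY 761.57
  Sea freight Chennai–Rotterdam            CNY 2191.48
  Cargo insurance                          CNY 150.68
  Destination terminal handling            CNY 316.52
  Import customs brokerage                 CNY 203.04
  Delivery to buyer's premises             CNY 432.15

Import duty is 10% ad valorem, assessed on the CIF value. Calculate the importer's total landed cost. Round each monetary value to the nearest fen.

CFR: the seller pays costs through ocean freight to the destination port, but not insurance.
Already in the invoice (seller's account under CFR): origin terminal, freight — exclude.
CIF value = CFR price + insurance = 348568.04 + 150.68 = 348718.72
Import duty = 348718.72 × 10% = 34871.87
Buyer bears: insurance 150.68 + destination terminal 316.52 + brokerage 203.04 + delivery 432.15 + duty 34871.87 = 35974.26
Landed cost = invoice 348568.04 + 35974.26 = 384542.30

Total landed cost: CNY 384542.30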